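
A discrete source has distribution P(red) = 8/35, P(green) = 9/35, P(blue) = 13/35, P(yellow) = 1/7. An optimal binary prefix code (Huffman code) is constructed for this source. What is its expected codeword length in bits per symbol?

Repeatedly combine the two least-probable nodes; the expected code length is the sum of the merged weights.
merge 1/7 + 8/35 → 13/35
merge 9/35 + 13/35 → 22/35
merge 13/35 + 22/35 → 1
L = 13/35 + 22/35 + 1 = 2 bits/symbol.

2 bits/symbol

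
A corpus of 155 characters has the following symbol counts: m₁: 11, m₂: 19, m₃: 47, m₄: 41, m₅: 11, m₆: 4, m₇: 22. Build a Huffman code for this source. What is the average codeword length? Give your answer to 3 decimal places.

2.529 bits/symbol

Probabilities are the counts divided by 155.
Repeatedly combine the two least-probable nodes; the expected code length is the sum of the merged weights.
merge 4/155 + 11/155 → 3/31
merge 11/155 + 3/31 → 26/155
merge 19/155 + 22/155 → 41/155
merge 26/155 + 41/155 → 67/155
merge 41/155 + 47/155 → 88/155
merge 67/155 + 88/155 → 1
L = 3/31 + 26/155 + 41/155 + 67/155 + 88/155 + 1 = 392/155 ≈ 2.529 bits/symbol.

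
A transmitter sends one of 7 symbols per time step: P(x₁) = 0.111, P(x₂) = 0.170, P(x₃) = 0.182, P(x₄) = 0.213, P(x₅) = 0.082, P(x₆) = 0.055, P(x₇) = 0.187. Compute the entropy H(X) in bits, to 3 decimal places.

H = −Σ pᵢ log₂ pᵢ.
−0.111·log₂(0.111) = 0.3520
−0.170·log₂(0.170) = 0.4346
−0.182·log₂(0.182) = 0.4474
−0.213·log₂(0.213) = 0.4752
−0.082·log₂(0.082) = 0.2959
−0.055·log₂(0.055) = 0.2301
−0.187·log₂(0.187) = 0.4523
Sum ≈ 2.6875 → 2.688 bits.

2.688 bits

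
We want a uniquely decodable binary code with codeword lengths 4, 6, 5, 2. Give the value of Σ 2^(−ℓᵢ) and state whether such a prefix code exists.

0.359375; yes

With common denominator 2^6 = 64: Σ 2^(−ℓᵢ) = 4/64 + 1/64 + 2/64 + 16/64 = 23/64 = 0.359375.
Kraft's inequality requires Σ ≤ 1; here Σ = 0.359375 ≤ 1, so such a prefix code exists.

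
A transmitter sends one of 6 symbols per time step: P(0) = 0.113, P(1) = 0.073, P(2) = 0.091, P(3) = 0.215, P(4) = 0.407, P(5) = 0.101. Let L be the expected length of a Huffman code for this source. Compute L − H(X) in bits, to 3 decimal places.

Entropy H = −Σ p log₂ p ≈ 2.2845 bits.
Huffman merges: 73/1000+91/1000→41/250; 101/1000+113/1000→107/500; 41/250+107/500→189/500; 43/200+189/500→593/1000; 407/1000+593/1000→1. L = 2349/1000 ≈ 2.3490.
L − H = 2.3490 − 2.2845 = 0.065 bits.

0.065 bits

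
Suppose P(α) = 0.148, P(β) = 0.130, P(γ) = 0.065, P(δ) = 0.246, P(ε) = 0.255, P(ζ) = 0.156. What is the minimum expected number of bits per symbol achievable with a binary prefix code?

2.499 bits/symbol

Repeatedly combine the two least-probable nodes; the expected code length is the sum of the merged weights.
merge 13/200 + 13/100 → 39/200
merge 37/250 + 39/250 → 38/125
merge 39/200 + 123/500 → 441/1000
merge 51/200 + 38/125 → 559/1000
merge 441/1000 + 559/1000 → 1
L = 39/200 + 38/125 + 441/1000 + 559/1000 + 1 = 2499/1000 = 2.499 bits/symbol.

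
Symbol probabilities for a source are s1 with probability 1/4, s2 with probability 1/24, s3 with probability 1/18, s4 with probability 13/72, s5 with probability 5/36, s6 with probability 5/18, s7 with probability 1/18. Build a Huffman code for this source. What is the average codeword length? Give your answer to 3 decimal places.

2.542 bits/symbol

Repeatedly combine the two least-probable nodes; the expected code length is the sum of the merged weights.
merge 1/24 + 1/18 → 7/72
merge 1/18 + 7/72 → 11/72
merge 5/36 + 11/72 → 7/24
merge 13/72 + 1/4 → 31/72
merge 5/18 + 7/24 → 41/72
merge 31/72 + 41/72 → 1
L = 7/72 + 11/72 + 7/24 + 31/72 + 41/72 + 1 = 61/24 ≈ 2.542 bits/symbol.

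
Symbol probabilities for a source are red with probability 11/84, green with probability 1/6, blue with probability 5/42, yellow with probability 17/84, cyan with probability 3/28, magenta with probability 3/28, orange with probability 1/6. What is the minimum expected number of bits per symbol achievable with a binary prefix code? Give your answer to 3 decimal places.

2.798 bits/symbol

Repeatedly combine the two least-probable nodes; the expected code length is the sum of the merged weights.
merge 3/28 + 3/28 → 3/14
merge 5/42 + 11/84 → 1/4
merge 1/6 + 1/6 → 1/3
merge 17/84 + 3/14 → 5/12
merge 1/4 + 1/3 → 7/12
merge 5/12 + 7/12 → 1
L = 3/14 + 1/4 + 1/3 + 5/12 + 7/12 + 1 = 235/84 ≈ 2.798 bits/symbol.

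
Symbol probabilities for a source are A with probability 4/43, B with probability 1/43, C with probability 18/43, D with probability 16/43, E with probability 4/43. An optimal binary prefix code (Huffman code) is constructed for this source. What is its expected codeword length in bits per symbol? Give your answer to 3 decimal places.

Repeatedly combine the two least-probable nodes; the expected code length is the sum of the merged weights.
merge 1/43 + 4/43 → 5/43
merge 4/43 + 5/43 → 9/43
merge 9/43 + 16/43 → 25/43
merge 18/43 + 25/43 → 1
L = 5/43 + 9/43 + 25/43 + 1 = 82/43 ≈ 1.907 bits/symbol.

1.907 bits/symbol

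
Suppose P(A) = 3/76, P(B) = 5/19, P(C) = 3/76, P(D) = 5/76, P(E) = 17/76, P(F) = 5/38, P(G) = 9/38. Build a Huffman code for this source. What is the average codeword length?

Repeatedly combine the two least-probable nodes; the expected code length is the sum of the merged weights.
merge 3/76 + 3/76 → 3/38
merge 5/76 + 3/38 → 11/76
merge 5/38 + 11/76 → 21/76
merge 17/76 + 9/38 → 35/76
merge 5/19 + 21/76 → 41/76
merge 35/76 + 41/76 → 1
L = 3/38 + 11/76 + 21/76 + 35/76 + 41/76 + 1 = 5/2 = 2.5 bits/symbol.

2.5 bits/symbol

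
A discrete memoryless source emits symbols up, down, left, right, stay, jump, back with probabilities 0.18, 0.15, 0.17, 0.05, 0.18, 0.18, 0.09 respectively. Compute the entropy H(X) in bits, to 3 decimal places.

H = −Σ pᵢ log₂ pᵢ.
−0.18·log₂(0.18) = 0.4453
−0.15·log₂(0.15) = 0.4105
−0.17·log₂(0.17) = 0.4346
−0.05·log₂(0.05) = 0.2161
−0.18·log₂(0.18) = 0.4453
−0.18·log₂(0.18) = 0.4453
−0.09·log₂(0.09) = 0.3127
Sum ≈ 2.7098 → 2.710 bits.

2.710 bits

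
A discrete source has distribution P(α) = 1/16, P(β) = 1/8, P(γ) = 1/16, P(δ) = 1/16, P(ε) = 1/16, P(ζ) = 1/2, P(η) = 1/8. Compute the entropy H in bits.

Each probability is a power of 1/2, so log₂(1/p) is an integer.
H = Σ p·log₂(1/p) = 1/16·4 + 1/8·3 + 1/16·4 + 1/16·4 + 1/16·4 + 1/2·1 + 1/8·3 = 2.25 bits.

2.25 bits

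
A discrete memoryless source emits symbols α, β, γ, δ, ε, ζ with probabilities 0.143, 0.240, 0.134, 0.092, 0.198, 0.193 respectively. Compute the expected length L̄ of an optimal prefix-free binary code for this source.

Repeatedly combine the two least-probable nodes; the expected code length is the sum of the merged weights.
merge 23/250 + 67/500 → 113/500
merge 143/1000 + 193/1000 → 42/125
merge 99/500 + 113/500 → 53/125
merge 6/25 + 42/125 → 72/125
merge 53/125 + 72/125 → 1
L = 113/500 + 42/125 + 53/125 + 72/125 + 1 = 1281/500 = 2.562 bits/symbol.

2.562 bits/symbol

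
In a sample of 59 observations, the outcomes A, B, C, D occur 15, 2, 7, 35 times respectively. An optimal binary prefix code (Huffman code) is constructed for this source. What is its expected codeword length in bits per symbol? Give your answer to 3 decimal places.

Probabilities are the counts divided by 59.
Repeatedly combine the two least-probable nodes; the expected code length is the sum of the merged weights.
merge 2/59 + 7/59 → 9/59
merge 9/59 + 15/59 → 24/59
merge 24/59 + 35/59 → 1
L = 9/59 + 24/59 + 1 = 92/59 ≈ 1.559 bits/symbol.

1.559 bits/symbol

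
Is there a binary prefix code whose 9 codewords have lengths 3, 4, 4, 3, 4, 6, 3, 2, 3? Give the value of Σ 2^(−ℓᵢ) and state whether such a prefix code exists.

With common denominator 2^6 = 64: Σ 2^(−ℓᵢ) = 8/64 + 4/64 + 4/64 + 8/64 + 4/64 + 1/64 + 8/64 + 16/64 + 8/64 = 61/64 = 0.953125.
Kraft's inequality requires Σ ≤ 1; here Σ = 0.953125 ≤ 1, so such a prefix code exists.

0.953125; yes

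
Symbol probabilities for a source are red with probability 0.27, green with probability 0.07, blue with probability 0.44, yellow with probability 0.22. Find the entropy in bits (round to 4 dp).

H = −Σ pᵢ log₂ pᵢ.
−0.27·log₂(0.27) = 0.5100
−0.07·log₂(0.07) = 0.2686
−0.44·log₂(0.44) = 0.5211
−0.22·log₂(0.22) = 0.4806
Sum ≈ 1.7803 → 1.7803 bits.

1.7803 bits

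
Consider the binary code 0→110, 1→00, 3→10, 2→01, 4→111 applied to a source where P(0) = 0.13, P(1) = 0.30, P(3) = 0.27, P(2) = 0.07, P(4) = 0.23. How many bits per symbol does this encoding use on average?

2.36 bits/symbol

L̄ = Σ pᵢ·ℓᵢ = 0.13·3 + 0.30·2 + 0.27·2 + 0.07·2 + 0.23·3 = 2.36 bits/symbol.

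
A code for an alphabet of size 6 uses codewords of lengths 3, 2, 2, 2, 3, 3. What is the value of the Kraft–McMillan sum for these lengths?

With common denominator 2^3 = 8: Σ 2^(−ℓᵢ) = 1/8 + 2/8 + 2/8 + 2/8 + 1/8 + 1/8 = 9/8 = 1.125.

1.125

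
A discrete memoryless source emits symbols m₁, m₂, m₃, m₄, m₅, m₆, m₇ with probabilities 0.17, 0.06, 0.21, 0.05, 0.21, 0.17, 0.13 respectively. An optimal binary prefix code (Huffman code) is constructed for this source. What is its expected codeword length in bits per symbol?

2.69 bits/symbol

Repeatedly combine the two least-probable nodes; the expected code length is the sum of the merged weights.
merge 1/20 + 3/50 → 11/100
merge 11/100 + 13/100 → 6/25
merge 17/100 + 17/100 → 17/50
merge 21/100 + 21/100 → 21/50
merge 6/25 + 17/50 → 29/50
merge 21/50 + 29/50 → 1
L = 11/100 + 6/25 + 17/50 + 21/50 + 29/50 + 1 = 269/100 = 2.69 bits/symbol.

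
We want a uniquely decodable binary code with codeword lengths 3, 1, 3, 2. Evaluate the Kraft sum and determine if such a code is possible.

With common denominator 2^3 = 8: Σ 2^(−ℓᵢ) = 1/8 + 4/8 + 1/8 + 2/8 = 8/8 = 1.
Kraft's inequality requires Σ ≤ 1; here Σ = 1 ≤ 1, so such a prefix code exists.

1; yes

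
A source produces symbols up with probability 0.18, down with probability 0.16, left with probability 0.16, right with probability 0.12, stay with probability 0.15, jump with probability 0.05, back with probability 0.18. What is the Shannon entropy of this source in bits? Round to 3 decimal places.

H = −Σ pᵢ log₂ pᵢ.
−0.18·log₂(0.18) = 0.4453
−0.16·log₂(0.16) = 0.4230
−0.16·log₂(0.16) = 0.4230
−0.12·log₂(0.12) = 0.3671
−0.15·log₂(0.15) = 0.4105
−0.05·log₂(0.05) = 0.2161
−0.18·log₂(0.18) = 0.4453
Sum ≈ 2.7304 → 2.730 bits.

2.730 bits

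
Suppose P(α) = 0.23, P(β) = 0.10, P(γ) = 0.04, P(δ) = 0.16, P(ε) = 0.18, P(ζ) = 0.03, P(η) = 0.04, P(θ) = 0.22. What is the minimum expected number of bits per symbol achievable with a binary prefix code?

2.73 bits/symbol

Repeatedly combine the two least-probable nodes; the expected code length is the sum of the merged weights.
merge 3/100 + 1/25 → 7/100
merge 1/25 + 7/100 → 11/100
merge 1/10 + 11/100 → 21/100
merge 4/25 + 9/50 → 17/50
merge 21/100 + 11/50 → 43/100
merge 23/100 + 17/50 → 57/100
merge 43/100 + 57/100 → 1
L = 7/100 + 11/100 + 21/100 + 17/50 + 43/100 + 57/100 + 1 = 273/100 = 2.73 bits/symbol.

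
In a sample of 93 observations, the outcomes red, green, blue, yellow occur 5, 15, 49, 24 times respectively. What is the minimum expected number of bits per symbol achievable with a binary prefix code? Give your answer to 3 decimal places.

1.688 bits/symbol

Probabilities are the counts divided by 93.
Repeatedly combine the two least-probable nodes; the expected code length is the sum of the merged weights.
merge 5/93 + 5/31 → 20/93
merge 20/93 + 8/31 → 44/93
merge 44/93 + 49/93 → 1
L = 20/93 + 44/93 + 1 = 157/93 ≈ 1.688 bits/symbol.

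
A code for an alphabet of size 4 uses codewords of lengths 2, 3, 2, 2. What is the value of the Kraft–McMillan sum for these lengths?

With common denominator 2^3 = 8: Σ 2^(−ℓᵢ) = 2/8 + 1/8 + 2/8 + 2/8 = 7/8 = 0.875.

0.875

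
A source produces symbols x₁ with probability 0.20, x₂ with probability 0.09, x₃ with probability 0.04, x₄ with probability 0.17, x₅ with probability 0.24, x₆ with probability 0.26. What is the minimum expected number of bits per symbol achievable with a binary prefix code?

2.43 bits/symbol

Repeatedly combine the two least-probable nodes; the expected code length is the sum of the merged weights.
merge 1/25 + 9/100 → 13/100
merge 13/100 + 17/100 → 3/10
merge 1/5 + 6/25 → 11/25
merge 13/50 + 3/10 → 14/25
merge 11/25 + 14/25 → 1
L = 13/100 + 3/10 + 11/25 + 14/25 + 1 = 243/100 = 2.43 bits/symbol.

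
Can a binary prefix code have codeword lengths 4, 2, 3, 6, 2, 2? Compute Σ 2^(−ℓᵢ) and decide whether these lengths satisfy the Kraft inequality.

With common denominator 2^6 = 64: Σ 2^(−ℓᵢ) = 4/64 + 16/64 + 8/64 + 1/64 + 16/64 + 16/64 = 61/64 = 0.953125.
Kraft's inequality requires Σ ≤ 1; here Σ = 0.953125 ≤ 1, so such a prefix code exists.

0.953125; yes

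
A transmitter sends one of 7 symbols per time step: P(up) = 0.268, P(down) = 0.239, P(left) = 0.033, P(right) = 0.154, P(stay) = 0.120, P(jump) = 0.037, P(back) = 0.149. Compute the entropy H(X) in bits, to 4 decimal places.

2.5330 bits

H = −Σ pᵢ log₂ pᵢ.
−0.268·log₂(0.268) = 0.5091
−0.239·log₂(0.239) = 0.4935
−0.033·log₂(0.033) = 0.1624
−0.154·log₂(0.154) = 0.4156
−0.120·log₂(0.120) = 0.3671
−0.037·log₂(0.037) = 0.1760
−0.149·log₂(0.149) = 0.4092
Sum ≈ 2.5330 → 2.5330 bits.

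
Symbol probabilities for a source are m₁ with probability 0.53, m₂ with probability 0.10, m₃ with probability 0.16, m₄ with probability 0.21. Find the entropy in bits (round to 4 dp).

H = −Σ pᵢ log₂ pᵢ.
−0.53·log₂(0.53) = 0.4854
−0.10·log₂(0.10) = 0.3322
−0.16·log₂(0.16) = 0.4230
−0.21·log₂(0.21) = 0.4728
Sum ≈ 1.7135 → 1.7135 bits.

1.7135 bits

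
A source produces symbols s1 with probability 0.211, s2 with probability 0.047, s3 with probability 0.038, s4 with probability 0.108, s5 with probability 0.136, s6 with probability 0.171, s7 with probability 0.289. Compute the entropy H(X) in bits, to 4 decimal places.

2.5517 bits

H = −Σ pᵢ log₂ pᵢ.
−0.211·log₂(0.211) = 0.4736
−0.047·log₂(0.047) = 0.2073
−0.038·log₂(0.038) = 0.1793
−0.108·log₂(0.108) = 0.3468
−0.136·log₂(0.136) = 0.3915
−0.171·log₂(0.171) = 0.4357
−0.289·log₂(0.289) = 0.5176
Sum ≈ 2.5517 → 2.5517 bits.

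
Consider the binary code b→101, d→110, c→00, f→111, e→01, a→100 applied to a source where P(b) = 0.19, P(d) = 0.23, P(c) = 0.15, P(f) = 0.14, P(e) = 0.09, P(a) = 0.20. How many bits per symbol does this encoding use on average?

2.76 bits/symbol

L̄ = Σ pᵢ·ℓᵢ = 0.19·3 + 0.23·3 + 0.15·2 + 0.14·3 + 0.09·2 + 0.20·3 = 2.76 bits/symbol.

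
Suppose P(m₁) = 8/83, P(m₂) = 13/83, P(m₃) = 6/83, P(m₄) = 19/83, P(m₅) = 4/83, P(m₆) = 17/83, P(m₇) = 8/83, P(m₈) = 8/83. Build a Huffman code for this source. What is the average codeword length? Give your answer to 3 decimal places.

2.880 bits/symbol

Repeatedly combine the two least-probable nodes; the expected code length is the sum of the merged weights.
merge 4/83 + 6/83 → 10/83
merge 8/83 + 8/83 → 16/83
merge 8/83 + 10/83 → 18/83
merge 13/83 + 16/83 → 29/83
merge 17/83 + 18/83 → 35/83
merge 19/83 + 29/83 → 48/83
merge 35/83 + 48/83 → 1
L = 10/83 + 16/83 + 18/83 + 29/83 + 35/83 + 48/83 + 1 = 239/83 ≈ 2.880 bits/symbol.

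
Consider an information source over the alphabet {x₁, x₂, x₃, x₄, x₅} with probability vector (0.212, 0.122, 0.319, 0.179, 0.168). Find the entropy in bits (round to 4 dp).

H = −Σ pᵢ log₂ pᵢ.
−0.212·log₂(0.212) = 0.4744
−0.122·log₂(0.122) = 0.3703
−0.319·log₂(0.319) = 0.5258
−0.179·log₂(0.179) = 0.4443
−0.168·log₂(0.168) = 0.4323
Sum ≈ 2.2471 → 2.2471 bits.

2.2471 bits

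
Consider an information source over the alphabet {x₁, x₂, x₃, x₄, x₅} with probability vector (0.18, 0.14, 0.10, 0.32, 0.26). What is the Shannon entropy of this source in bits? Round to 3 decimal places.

2.206 bits

H = −Σ pᵢ log₂ pᵢ.
−0.18·log₂(0.18) = 0.4453
−0.14·log₂(0.14) = 0.3971
−0.10·log₂(0.10) = 0.3322
−0.32·log₂(0.32) = 0.5260
−0.26·log₂(0.26) = 0.5053
Sum ≈ 2.2059 → 2.206 bits.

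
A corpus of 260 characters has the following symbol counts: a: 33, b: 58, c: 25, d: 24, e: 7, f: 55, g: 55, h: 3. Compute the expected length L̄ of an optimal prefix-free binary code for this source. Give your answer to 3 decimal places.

2.735 bits/symbol

Probabilities are the counts divided by 260.
Repeatedly combine the two least-probable nodes; the expected code length is the sum of the merged weights.
merge 3/260 + 7/260 → 1/26
merge 1/26 + 6/65 → 17/130
merge 5/52 + 33/260 → 29/130
merge 17/130 + 11/52 → 89/260
merge 11/52 + 29/130 → 113/260
merge 29/130 + 89/260 → 147/260
merge 113/260 + 147/260 → 1
L = 1/26 + 17/130 + 29/130 + 89/260 + 113/260 + 147/260 + 1 = 711/260 ≈ 2.735 bits/symbol.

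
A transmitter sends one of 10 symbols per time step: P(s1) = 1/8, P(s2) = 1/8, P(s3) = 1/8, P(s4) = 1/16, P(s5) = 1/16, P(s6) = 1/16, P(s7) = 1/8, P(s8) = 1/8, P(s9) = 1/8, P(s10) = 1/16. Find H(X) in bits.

Each probability is a power of 1/2, so log₂(1/p) is an integer.
H = Σ p·log₂(1/p) = 1/8·3 + 1/8·3 + 1/8·3 + 1/16·4 + 1/16·4 + 1/16·4 + 1/8·3 + 1/8·3 + 1/8·3 + 1/16·4 = 3.25 bits.

3.25 bits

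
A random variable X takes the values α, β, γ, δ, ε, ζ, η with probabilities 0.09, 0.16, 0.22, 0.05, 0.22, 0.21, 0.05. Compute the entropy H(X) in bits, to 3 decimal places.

H = −Σ pᵢ log₂ pᵢ.
−0.09·log₂(0.09) = 0.3127
−0.16·log₂(0.16) = 0.4230
−0.22·log₂(0.22) = 0.4806
−0.05·log₂(0.05) = 0.2161
−0.22·log₂(0.22) = 0.4806
−0.21·log₂(0.21) = 0.4728
−0.05·log₂(0.05) = 0.2161
Sum ≈ 2.6018 → 2.602 bits.

2.602 bits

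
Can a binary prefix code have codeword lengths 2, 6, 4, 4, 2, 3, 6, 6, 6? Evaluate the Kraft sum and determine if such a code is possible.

0.8125; yes

With common denominator 2^6 = 64: Σ 2^(−ℓᵢ) = 16/64 + 1/64 + 4/64 + 4/64 + 16/64 + 8/64 + 1/64 + 1/64 + 1/64 = 52/64 = 0.8125.
Kraft's inequality requires Σ ≤ 1; here Σ = 0.8125 ≤ 1, so such a prefix code exists.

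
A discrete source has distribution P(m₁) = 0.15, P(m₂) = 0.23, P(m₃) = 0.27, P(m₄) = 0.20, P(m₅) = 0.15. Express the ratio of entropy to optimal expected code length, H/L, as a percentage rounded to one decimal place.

99.3%

Entropy H = −Σ p log₂ p ≈ 2.2832 bits.
Huffman merges: 3/20+3/20→3/10; 1/5+23/100→43/100; 27/100+3/10→57/100; 43/100+57/100→1. L = 23/10 ≈ 2.3000.
Efficiency = H/L = 2.2832/2.3000 = 99.3%.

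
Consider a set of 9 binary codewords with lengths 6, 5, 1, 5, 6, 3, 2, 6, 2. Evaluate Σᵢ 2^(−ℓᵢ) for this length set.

With common denominator 2^6 = 64: Σ 2^(−ℓᵢ) = 1/64 + 2/64 + 32/64 + 2/64 + 1/64 + 8/64 + 16/64 + 1/64 + 16/64 = 79/64 = 1.234375.

1.234375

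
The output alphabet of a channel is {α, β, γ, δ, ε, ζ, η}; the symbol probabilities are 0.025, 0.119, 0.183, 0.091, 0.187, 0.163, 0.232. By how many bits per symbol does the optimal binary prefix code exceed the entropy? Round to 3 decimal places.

0.068 bits

Entropy H = −Σ p log₂ p ≈ 2.6295 bits.
Huffman merges: 1/40+91/1000→29/250; 29/250+119/1000→47/200; 163/1000+183/1000→173/500; 187/1000+29/125→419/1000; 47/200+173/500→581/1000; 419/1000+581/1000→1. L = 2697/1000 ≈ 2.6970.
L − H = 2.6970 − 2.6295 = 0.068 bits.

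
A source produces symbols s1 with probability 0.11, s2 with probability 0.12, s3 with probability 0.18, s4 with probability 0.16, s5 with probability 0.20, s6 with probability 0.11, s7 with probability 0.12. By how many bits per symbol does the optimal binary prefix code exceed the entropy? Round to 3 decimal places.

Entropy H = −Σ p log₂ p ≈ 2.7674 bits.
Huffman merges: 11/100+11/100→11/50; 3/25+3/25→6/25; 4/25+9/50→17/50; 1/5+11/50→21/50; 6/25+17/50→29/50; 21/50+29/50→1. L = 14/5 ≈ 2.8000.
L − H = 2.8000 − 2.7674 = 0.033 bits.

0.033 bits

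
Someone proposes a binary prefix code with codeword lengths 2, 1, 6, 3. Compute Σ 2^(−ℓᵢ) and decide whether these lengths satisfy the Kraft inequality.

With common denominator 2^6 = 64: Σ 2^(−ℓᵢ) = 16/64 + 32/64 + 1/64 + 8/64 = 57/64 = 0.890625.
Kraft's inequality requires Σ ≤ 1; here Σ = 0.890625 ≤ 1, so such a prefix code exists.

0.890625; yes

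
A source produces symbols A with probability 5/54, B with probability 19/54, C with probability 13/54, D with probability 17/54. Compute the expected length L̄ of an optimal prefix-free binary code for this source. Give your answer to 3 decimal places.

Repeatedly combine the two least-probable nodes; the expected code length is the sum of the merged weights.
merge 5/54 + 13/54 → 1/3
merge 17/54 + 1/3 → 35/54
merge 19/54 + 35/54 → 1
L = 1/3 + 35/54 + 1 = 107/54 ≈ 1.981 bits/symbol.

1.981 bits/symbol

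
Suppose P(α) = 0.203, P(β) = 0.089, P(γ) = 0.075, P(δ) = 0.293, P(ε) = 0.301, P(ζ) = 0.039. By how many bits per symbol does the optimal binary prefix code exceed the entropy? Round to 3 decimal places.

0.036 bits

Entropy H = −Σ p log₂ p ≈ 2.2807 bits.
Huffman merges: 39/1000+3/40→57/500; 89/1000+57/500→203/1000; 203/1000+203/1000→203/500; 293/1000+301/1000→297/500; 203/500+297/500→1. L = 2317/1000 ≈ 2.3170.
L − H = 2.3170 − 2.2807 = 0.036 bits.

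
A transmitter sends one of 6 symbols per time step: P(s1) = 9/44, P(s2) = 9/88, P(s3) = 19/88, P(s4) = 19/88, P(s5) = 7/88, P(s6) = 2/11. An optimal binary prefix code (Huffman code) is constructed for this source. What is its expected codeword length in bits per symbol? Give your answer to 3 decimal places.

2.545 bits/symbol

Repeatedly combine the two least-probable nodes; the expected code length is the sum of the merged weights.
merge 7/88 + 9/88 → 2/11
merge 2/11 + 2/11 → 4/11
merge 9/44 + 19/88 → 37/88
merge 19/88 + 4/11 → 51/88
merge 37/88 + 51/88 → 1
L = 2/11 + 4/11 + 37/88 + 51/88 + 1 = 28/11 ≈ 2.545 bits/symbol.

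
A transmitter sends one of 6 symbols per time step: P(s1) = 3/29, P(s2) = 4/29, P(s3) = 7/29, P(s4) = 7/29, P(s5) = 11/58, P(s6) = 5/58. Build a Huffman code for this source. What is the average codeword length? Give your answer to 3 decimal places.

Repeatedly combine the two least-probable nodes; the expected code length is the sum of the merged weights.
merge 5/58 + 3/29 → 11/58
merge 4/29 + 11/58 → 19/58
merge 11/58 + 7/29 → 25/58
merge 7/29 + 19/58 → 33/58
merge 25/58 + 33/58 → 1
L = 11/58 + 19/58 + 25/58 + 33/58 + 1 = 73/29 ≈ 2.517 bits/symbol.

2.517 bits/symbol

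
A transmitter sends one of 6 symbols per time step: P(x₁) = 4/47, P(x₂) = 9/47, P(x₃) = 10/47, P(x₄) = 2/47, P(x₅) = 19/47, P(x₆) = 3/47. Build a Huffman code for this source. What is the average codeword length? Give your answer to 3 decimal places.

2.277 bits/symbol

Repeatedly combine the two least-probable nodes; the expected code length is the sum of the merged weights.
merge 2/47 + 3/47 → 5/47
merge 4/47 + 5/47 → 9/47
merge 9/47 + 9/47 → 18/47
merge 10/47 + 18/47 → 28/47
merge 19/47 + 28/47 → 1
L = 5/47 + 9/47 + 18/47 + 28/47 + 1 = 107/47 ≈ 2.277 bits/symbol.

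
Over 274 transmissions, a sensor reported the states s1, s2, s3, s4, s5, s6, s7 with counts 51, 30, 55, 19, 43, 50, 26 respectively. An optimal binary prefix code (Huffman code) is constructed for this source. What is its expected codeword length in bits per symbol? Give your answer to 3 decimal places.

2.777 bits/symbol

Probabilities are the counts divided by 274.
Repeatedly combine the two least-probable nodes; the expected code length is the sum of the merged weights.
merge 19/274 + 13/137 → 45/274
merge 15/137 + 43/274 → 73/274
merge 45/274 + 25/137 → 95/274
merge 51/274 + 55/274 → 53/137
merge 73/274 + 95/274 → 84/137
merge 53/137 + 84/137 → 1
L = 45/274 + 73/274 + 95/274 + 53/137 + 84/137 + 1 = 761/274 ≈ 2.777 bits/symbol.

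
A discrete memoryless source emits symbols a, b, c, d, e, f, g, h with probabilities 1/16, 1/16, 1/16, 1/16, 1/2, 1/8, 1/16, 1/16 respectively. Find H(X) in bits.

Each probability is a power of 1/2, so log₂(1/p) is an integer.
H = Σ p·log₂(1/p) = 1/16·4 + 1/16·4 + 1/16·4 + 1/16·4 + 1/2·1 + 1/8·3 + 1/16·4 + 1/16·4 = 2.375 bits.

2.375 bits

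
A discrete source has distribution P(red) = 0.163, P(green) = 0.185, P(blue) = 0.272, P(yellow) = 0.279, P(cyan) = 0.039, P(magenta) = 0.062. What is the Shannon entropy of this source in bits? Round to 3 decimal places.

2.333 bits

H = −Σ pᵢ log₂ pᵢ.
−0.163·log₂(0.163) = 0.4266
−0.185·log₂(0.185) = 0.4504
−0.272·log₂(0.272) = 0.5109
−0.279·log₂(0.279) = 0.5138
−0.039·log₂(0.039) = 0.1825
−0.062·log₂(0.062) = 0.2487
Sum ≈ 2.3329 → 2.333 bits.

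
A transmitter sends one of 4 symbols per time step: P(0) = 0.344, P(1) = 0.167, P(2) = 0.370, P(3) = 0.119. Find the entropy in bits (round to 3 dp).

H = −Σ pᵢ log₂ pᵢ.
−0.344·log₂(0.344) = 0.5296
−0.167·log₂(0.167) = 0.4312
−0.370·log₂(0.370) = 0.5307
−0.119·log₂(0.119) = 0.3654
Sum ≈ 1.8570 → 1.857 bits.

1.857 bits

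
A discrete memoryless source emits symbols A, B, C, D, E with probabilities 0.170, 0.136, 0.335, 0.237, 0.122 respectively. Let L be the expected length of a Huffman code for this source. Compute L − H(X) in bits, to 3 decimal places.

0.041 bits

Entropy H = −Σ p log₂ p ≈ 2.2171 bits.
Huffman merges: 61/500+17/125→129/500; 17/100+237/1000→407/1000; 129/500+67/200→593/1000; 407/1000+593/1000→1. L = 1129/500 ≈ 2.2580.
L − H = 2.2580 − 2.2171 = 0.041 bits.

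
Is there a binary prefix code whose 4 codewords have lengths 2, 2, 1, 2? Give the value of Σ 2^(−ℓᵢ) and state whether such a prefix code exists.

With common denominator 2^2 = 4: Σ 2^(−ℓᵢ) = 1/4 + 1/4 + 2/4 + 1/4 = 5/4 = 1.25.
Kraft's inequality requires Σ ≤ 1; here Σ = 1.25 > 1, so no such prefix code exists.

1.25; no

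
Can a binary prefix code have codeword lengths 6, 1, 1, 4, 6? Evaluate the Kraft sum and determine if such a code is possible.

1.09375; no

With common denominator 2^6 = 64: Σ 2^(−ℓᵢ) = 1/64 + 32/64 + 32/64 + 4/64 + 1/64 = 70/64 = 1.09375.
Kraft's inequality requires Σ ≤ 1; here Σ = 1.09375 > 1, so no such prefix code exists.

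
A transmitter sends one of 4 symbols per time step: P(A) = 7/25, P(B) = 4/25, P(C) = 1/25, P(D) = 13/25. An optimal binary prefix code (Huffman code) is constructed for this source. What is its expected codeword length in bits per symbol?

Repeatedly combine the two least-probable nodes; the expected code length is the sum of the merged weights.
merge 1/25 + 4/25 → 1/5
merge 1/5 + 7/25 → 12/25
merge 12/25 + 13/25 → 1
L = 1/5 + 12/25 + 1 = 42/25 = 1.68 bits/symbol.

1.68 bits/symbol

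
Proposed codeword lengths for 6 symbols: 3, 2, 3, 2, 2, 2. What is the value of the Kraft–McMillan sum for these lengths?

1.25

With common denominator 2^3 = 8: Σ 2^(−ℓᵢ) = 1/8 + 2/8 + 1/8 + 2/8 + 2/8 + 2/8 = 10/8 = 1.25.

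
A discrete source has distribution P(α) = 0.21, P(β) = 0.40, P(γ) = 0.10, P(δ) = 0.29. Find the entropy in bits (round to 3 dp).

H = −Σ pᵢ log₂ pᵢ.
−0.21·log₂(0.21) = 0.4728
−0.40·log₂(0.40) = 0.5288
−0.10·log₂(0.10) = 0.3322
−0.29·log₂(0.29) = 0.5179
Sum ≈ 1.8517 → 1.852 bits.

1.852 bits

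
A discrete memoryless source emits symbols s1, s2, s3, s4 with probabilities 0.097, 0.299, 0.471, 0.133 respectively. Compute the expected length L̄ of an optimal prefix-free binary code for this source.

1.759 bits/symbol

Repeatedly combine the two least-probable nodes; the expected code length is the sum of the merged weights.
merge 97/1000 + 133/1000 → 23/100
merge 23/100 + 299/1000 → 529/1000
merge 471/1000 + 529/1000 → 1
L = 23/100 + 529/1000 + 1 = 1759/1000 = 1.759 bits/symbol.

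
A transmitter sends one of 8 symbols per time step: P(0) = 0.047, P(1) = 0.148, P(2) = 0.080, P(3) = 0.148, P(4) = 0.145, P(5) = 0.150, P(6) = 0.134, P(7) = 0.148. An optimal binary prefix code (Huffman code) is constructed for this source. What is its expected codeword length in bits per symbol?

2.977 bits/symbol

Repeatedly combine the two least-probable nodes; the expected code length is the sum of the merged weights.
merge 47/1000 + 2/25 → 127/1000
merge 127/1000 + 67/500 → 261/1000
merge 29/200 + 37/250 → 293/1000
merge 37/250 + 37/250 → 37/125
merge 3/20 + 261/1000 → 411/1000
merge 293/1000 + 37/125 → 589/1000
merge 411/1000 + 589/1000 → 1
L = 127/1000 + 261/1000 + 293/1000 + 37/125 + 411/1000 + 589/1000 + 1 = 2977/1000 = 2.977 bits/symbol.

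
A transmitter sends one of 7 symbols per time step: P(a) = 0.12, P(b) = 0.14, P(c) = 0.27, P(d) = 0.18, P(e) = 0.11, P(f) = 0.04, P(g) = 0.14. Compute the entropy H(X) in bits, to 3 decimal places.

2.653 bits

H = −Σ pᵢ log₂ pᵢ.
−0.12·log₂(0.12) = 0.3671
−0.14·log₂(0.14) = 0.3971
−0.27·log₂(0.27) = 0.5100
−0.18·log₂(0.18) = 0.4453
−0.11·log₂(0.11) = 0.3503
−0.04·log₂(0.04) = 0.1858
−0.14·log₂(0.14) = 0.3971
Sum ≈ 2.6527 → 2.653 bits.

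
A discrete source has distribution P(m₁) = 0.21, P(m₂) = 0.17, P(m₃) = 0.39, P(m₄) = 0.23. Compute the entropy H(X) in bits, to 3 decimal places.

H = −Σ pᵢ log₂ pᵢ.
−0.21·log₂(0.21) = 0.4728
−0.17·log₂(0.17) = 0.4346
−0.39·log₂(0.39) = 0.5298
−0.23·log₂(0.23) = 0.4877
Sum ≈ 1.9249 → 1.925 bits.

1.925 bits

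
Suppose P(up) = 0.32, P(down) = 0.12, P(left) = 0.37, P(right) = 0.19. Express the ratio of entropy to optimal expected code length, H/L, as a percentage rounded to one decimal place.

96.9%

Entropy H = −Σ p log₂ p ≈ 1.8791 bits.
Huffman merges: 3/25+19/100→31/100; 31/100+8/25→63/100; 37/100+63/100→1. L = 97/50 ≈ 1.9400.
Efficiency = H/L = 1.8791/1.9400 = 96.9%.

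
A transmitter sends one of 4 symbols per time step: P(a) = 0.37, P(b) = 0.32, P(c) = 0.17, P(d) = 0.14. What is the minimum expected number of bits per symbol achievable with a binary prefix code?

Repeatedly combine the two least-probable nodes; the expected code length is the sum of the merged weights.
merge 7/50 + 17/100 → 31/100
merge 31/100 + 8/25 → 63/100
merge 37/100 + 63/100 → 1
L = 31/100 + 63/100 + 1 = 97/50 = 1.94 bits/symbol.

1.94 bits/symbol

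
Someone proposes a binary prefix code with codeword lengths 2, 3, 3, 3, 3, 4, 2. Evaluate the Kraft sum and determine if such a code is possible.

1.0625; no

With common denominator 2^4 = 16: Σ 2^(−ℓᵢ) = 4/16 + 2/16 + 2/16 + 2/16 + 2/16 + 1/16 + 4/16 = 17/16 = 1.0625.
Kraft's inequality requires Σ ≤ 1; here Σ = 1.0625 > 1, so no such prefix code exists.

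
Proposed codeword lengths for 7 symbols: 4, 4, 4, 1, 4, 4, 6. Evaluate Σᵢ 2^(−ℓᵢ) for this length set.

With common denominator 2^6 = 64: Σ 2^(−ℓᵢ) = 4/64 + 4/64 + 4/64 + 32/64 + 4/64 + 4/64 + 1/64 = 53/64 = 0.828125.

0.828125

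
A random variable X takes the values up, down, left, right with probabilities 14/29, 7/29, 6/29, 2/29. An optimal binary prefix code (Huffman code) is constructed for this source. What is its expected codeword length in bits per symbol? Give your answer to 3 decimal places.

Repeatedly combine the two least-probable nodes; the expected code length is the sum of the merged weights.
merge 2/29 + 6/29 → 8/29
merge 7/29 + 8/29 → 15/29
merge 14/29 + 15/29 → 1
L = 8/29 + 15/29 + 1 = 52/29 ≈ 1.793 bits/symbol.

1.793 bits/symbol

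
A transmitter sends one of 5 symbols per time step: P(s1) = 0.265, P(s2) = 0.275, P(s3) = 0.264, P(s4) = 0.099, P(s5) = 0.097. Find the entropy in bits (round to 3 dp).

2.184 bits

H = −Σ pᵢ log₂ pᵢ.
−0.265·log₂(0.265) = 0.5077
−0.275·log₂(0.275) = 0.5122
−0.264·log₂(0.264) = 0.5072
−0.099·log₂(0.099) = 0.3303
−0.097·log₂(0.097) = 0.3265
Sum ≈ 2.1840 → 2.184 bits.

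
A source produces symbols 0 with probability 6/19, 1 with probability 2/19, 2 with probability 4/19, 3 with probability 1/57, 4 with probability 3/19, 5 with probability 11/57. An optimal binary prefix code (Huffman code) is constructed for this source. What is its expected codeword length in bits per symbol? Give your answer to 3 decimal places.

2.404 bits/symbol

Repeatedly combine the two least-probable nodes; the expected code length is the sum of the merged weights.
merge 1/57 + 2/19 → 7/57
merge 7/57 + 3/19 → 16/57
merge 11/57 + 4/19 → 23/57
merge 16/57 + 6/19 → 34/57
merge 23/57 + 34/57 → 1
L = 7/57 + 16/57 + 23/57 + 34/57 + 1 = 137/57 ≈ 2.404 bits/symbol.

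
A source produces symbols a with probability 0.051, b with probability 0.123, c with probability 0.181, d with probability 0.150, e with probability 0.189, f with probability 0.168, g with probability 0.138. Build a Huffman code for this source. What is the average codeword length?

Repeatedly combine the two least-probable nodes; the expected code length is the sum of the merged weights.
merge 51/1000 + 123/1000 → 87/500
merge 69/500 + 3/20 → 36/125
merge 21/125 + 87/500 → 171/500
merge 181/1000 + 189/1000 → 37/100
merge 36/125 + 171/500 → 63/100
merge 37/100 + 63/100 → 1
L = 87/500 + 36/125 + 171/500 + 37/100 + 63/100 + 1 = 701/250 = 2.804 bits/symbol.

2.804 bits/symbol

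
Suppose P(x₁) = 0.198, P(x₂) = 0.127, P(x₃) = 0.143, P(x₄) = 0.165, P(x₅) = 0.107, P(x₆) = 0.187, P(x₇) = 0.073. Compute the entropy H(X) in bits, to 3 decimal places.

2.744 bits

H = −Σ pᵢ log₂ pᵢ.
−0.198·log₂(0.198) = 0.4626
−0.127·log₂(0.127) = 0.3781
−0.143·log₂(0.143) = 0.4012
−0.165·log₂(0.165) = 0.4289
−0.107·log₂(0.107) = 0.3450
−0.187·log₂(0.187) = 0.4523
−0.073·log₂(0.073) = 0.2756
Sum ≈ 2.7438 → 2.744 bits.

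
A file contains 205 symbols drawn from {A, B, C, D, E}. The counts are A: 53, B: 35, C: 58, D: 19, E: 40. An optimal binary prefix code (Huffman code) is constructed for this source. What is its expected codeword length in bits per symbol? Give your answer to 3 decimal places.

2.263 bits/symbol

Probabilities are the counts divided by 205.
Repeatedly combine the two least-probable nodes; the expected code length is the sum of the merged weights.
merge 19/205 + 7/41 → 54/205
merge 8/41 + 53/205 → 93/205
merge 54/205 + 58/205 → 112/205
merge 93/205 + 112/205 → 1
L = 54/205 + 93/205 + 112/205 + 1 = 464/205 ≈ 2.263 bits/symbol.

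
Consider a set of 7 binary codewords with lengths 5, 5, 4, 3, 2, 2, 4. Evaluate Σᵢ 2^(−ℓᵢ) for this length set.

With common denominator 2^5 = 32: Σ 2^(−ℓᵢ) = 1/32 + 1/32 + 2/32 + 4/32 + 8/32 + 8/32 + 2/32 = 26/32 = 0.8125.

0.8125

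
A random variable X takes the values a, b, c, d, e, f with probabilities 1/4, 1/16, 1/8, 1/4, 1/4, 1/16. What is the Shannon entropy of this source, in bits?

2.375 bits

Each probability is a power of 1/2, so log₂(1/p) is an integer.
H = Σ p·log₂(1/p) = 1/4·2 + 1/16·4 + 1/8·3 + 1/4·2 + 1/4·2 + 1/16·4 = 2.375 bits.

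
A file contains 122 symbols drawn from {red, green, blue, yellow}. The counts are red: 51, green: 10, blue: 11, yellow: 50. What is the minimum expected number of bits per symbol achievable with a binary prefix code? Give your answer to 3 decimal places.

1.754 bits/symbol

Probabilities are the counts divided by 122.
Repeatedly combine the two least-probable nodes; the expected code length is the sum of the merged weights.
merge 5/61 + 11/122 → 21/122
merge 21/122 + 25/61 → 71/122
merge 51/122 + 71/122 → 1
L = 21/122 + 71/122 + 1 = 107/61 ≈ 1.754 bits/symbol.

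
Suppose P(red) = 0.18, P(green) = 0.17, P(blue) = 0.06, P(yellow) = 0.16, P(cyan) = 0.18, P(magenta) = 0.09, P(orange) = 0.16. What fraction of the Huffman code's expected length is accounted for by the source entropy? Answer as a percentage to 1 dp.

Entropy H = −Σ p log₂ p ≈ 2.7274 bits.
Huffman merges: 3/50+9/100→3/20; 3/20+4/25→31/100; 4/25+17/100→33/100; 9/50+9/50→9/25; 31/100+33/100→16/25; 9/25+16/25→1. L = 279/100 ≈ 2.7900.
Efficiency = H/L = 2.7274/2.7900 = 97.8%.

97.8%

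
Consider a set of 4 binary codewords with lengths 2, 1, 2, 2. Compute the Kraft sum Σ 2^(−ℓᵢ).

1.25

With common denominator 2^2 = 4: Σ 2^(−ℓᵢ) = 1/4 + 2/4 + 1/4 + 1/4 = 5/4 = 1.25.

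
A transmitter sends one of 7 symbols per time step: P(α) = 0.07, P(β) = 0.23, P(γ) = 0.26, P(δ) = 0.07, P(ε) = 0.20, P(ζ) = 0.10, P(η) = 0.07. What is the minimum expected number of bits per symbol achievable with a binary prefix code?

2.62 bits/symbol

Repeatedly combine the two least-probable nodes; the expected code length is the sum of the merged weights.
merge 7/100 + 7/100 → 7/50
merge 7/100 + 1/10 → 17/100
merge 7/50 + 17/100 → 31/100
merge 1/5 + 23/100 → 43/100
merge 13/50 + 31/100 → 57/100
merge 43/100 + 57/100 → 1
L = 7/50 + 17/100 + 31/100 + 43/100 + 57/100 + 1 = 131/50 = 2.62 bits/symbol.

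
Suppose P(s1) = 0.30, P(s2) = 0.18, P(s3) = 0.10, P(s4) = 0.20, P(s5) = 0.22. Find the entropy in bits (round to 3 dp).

2.244 bits

H = −Σ pᵢ log₂ pᵢ.
−0.30·log₂(0.30) = 0.5211
−0.18·log₂(0.18) = 0.4453
−0.10·log₂(0.10) = 0.3322
−0.20·log₂(0.20) = 0.4644
−0.22·log₂(0.22) = 0.4806
Sum ≈ 2.2435 → 2.244 bits.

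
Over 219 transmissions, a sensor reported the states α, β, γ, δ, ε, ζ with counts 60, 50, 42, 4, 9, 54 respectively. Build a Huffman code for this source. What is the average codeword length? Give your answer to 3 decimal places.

2.311 bits/symbol

Probabilities are the counts divided by 219.
Repeatedly combine the two least-probable nodes; the expected code length is the sum of the merged weights.
merge 4/219 + 3/73 → 13/219
merge 13/219 + 14/73 → 55/219
merge 50/219 + 18/73 → 104/219
merge 55/219 + 20/73 → 115/219
merge 104/219 + 115/219 → 1
L = 13/219 + 55/219 + 104/219 + 115/219 + 1 = 506/219 ≈ 2.311 bits/symbol.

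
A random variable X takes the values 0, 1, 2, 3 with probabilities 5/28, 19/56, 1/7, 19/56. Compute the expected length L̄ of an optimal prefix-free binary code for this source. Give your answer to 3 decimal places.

Repeatedly combine the two least-probable nodes; the expected code length is the sum of the merged weights.
merge 1/7 + 5/28 → 9/28
merge 9/28 + 19/56 → 37/56
merge 19/56 + 37/56 → 1
L = 9/28 + 37/56 + 1 = 111/56 ≈ 1.982 bits/symbol.

1.982 bits/symbol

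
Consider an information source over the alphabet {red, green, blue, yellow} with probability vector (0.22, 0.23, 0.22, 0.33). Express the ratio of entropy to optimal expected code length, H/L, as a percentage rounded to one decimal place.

98.8%

Entropy H = −Σ p log₂ p ≈ 1.9766 bits.
Huffman merges: 11/50+11/50→11/25; 23/100+33/100→14/25; 11/25+14/25→1. L = 2 ≈ 2.0000.
Efficiency = H/L = 1.9766/2.0000 = 98.8%.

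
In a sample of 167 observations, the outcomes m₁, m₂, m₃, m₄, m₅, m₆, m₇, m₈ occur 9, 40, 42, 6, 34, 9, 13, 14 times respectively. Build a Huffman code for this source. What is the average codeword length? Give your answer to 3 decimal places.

2.701 bits/symbol

Probabilities are the counts divided by 167.
Repeatedly combine the two least-probable nodes; the expected code length is the sum of the merged weights.
merge 6/167 + 9/167 → 15/167
merge 9/167 + 13/167 → 22/167
merge 14/167 + 15/167 → 29/167
merge 22/167 + 29/167 → 51/167
merge 34/167 + 40/167 → 74/167
merge 42/167 + 51/167 → 93/167
merge 74/167 + 93/167 → 1
L = 15/167 + 22/167 + 29/167 + 51/167 + 74/167 + 93/167 + 1 = 451/167 ≈ 2.701 bits/symbol.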